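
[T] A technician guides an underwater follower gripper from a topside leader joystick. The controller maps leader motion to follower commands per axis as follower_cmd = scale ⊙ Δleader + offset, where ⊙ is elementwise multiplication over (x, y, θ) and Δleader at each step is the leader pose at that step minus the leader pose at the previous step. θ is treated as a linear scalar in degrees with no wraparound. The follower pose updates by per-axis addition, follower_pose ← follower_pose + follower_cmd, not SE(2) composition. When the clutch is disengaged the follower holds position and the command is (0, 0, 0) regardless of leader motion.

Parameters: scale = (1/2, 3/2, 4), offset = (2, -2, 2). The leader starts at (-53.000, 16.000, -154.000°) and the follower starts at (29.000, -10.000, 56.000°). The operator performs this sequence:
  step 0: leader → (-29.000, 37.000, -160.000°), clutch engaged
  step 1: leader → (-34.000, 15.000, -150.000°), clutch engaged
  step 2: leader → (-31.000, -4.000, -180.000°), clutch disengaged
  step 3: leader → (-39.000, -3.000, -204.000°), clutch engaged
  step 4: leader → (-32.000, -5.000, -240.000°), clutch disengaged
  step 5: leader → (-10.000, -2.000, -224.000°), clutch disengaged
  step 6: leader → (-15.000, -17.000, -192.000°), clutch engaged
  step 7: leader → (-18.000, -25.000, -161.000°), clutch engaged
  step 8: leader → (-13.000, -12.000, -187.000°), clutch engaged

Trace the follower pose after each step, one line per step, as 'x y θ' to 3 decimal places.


step 0: Δleader=(24.000, 21.000, -6.000°), engaged; cmd=(14.000, 29.500, -22.000°) → follower=(43.000, 19.500, 34.000°)
step 1: Δleader=(-5.000, -22.000, 10.000°), engaged; cmd=(-0.500, -35.000, 42.000°) → follower=(42.500, -15.500, 76.000°)
step 2: Δleader=(3.000, -19.000, -30.000°), disengaged; cmd=(0,0,0) → follower holds at (42.500, -15.500, 76.000°)
step 3: Δleader=(-8.000, 1.000, -24.000°), engaged; cmd=(-2.000, -0.500, -94.000°) → follower=(40.500, -16.000, -18.000°)
step 4: Δleader=(7.000, -2.000, -36.000°), disengaged; cmd=(0,0,0) → follower holds at (40.500, -16.000, -18.000°)
step 5: Δleader=(22.000, 3.000, 16.000°), disengaged; cmd=(0,0,0) → follower holds at (40.500, -16.000, -18.000°)
step 6: Δleader=(-5.000, -15.000, 32.000°), engaged; cmd=(-0.500, -24.500, 130.000°) → follower=(40.000, -40.500, 112.000°)
step 7: Δleader=(-3.000, -8.000, 31.000°), engaged; cmd=(0.500, -14.000, 126.000°) → follower=(40.500, -54.500, 238.000°)
step 8: Δleader=(5.000, 13.000, -26.000°), engaged; cmd=(4.500, 17.500, -102.000°) → follower=(45.000, -37.000, 136.000°)

43.000 19.500 34.000
42.500 -15.500 76.000
42.500 -15.500 76.000
40.500 -16.000 -18.000
40.500 -16.000 -18.000
40.500 -16.000 -18.000
40.000 -40.500 112.000
40.500 -54.500 238.000
45.000 -37.000 136.000


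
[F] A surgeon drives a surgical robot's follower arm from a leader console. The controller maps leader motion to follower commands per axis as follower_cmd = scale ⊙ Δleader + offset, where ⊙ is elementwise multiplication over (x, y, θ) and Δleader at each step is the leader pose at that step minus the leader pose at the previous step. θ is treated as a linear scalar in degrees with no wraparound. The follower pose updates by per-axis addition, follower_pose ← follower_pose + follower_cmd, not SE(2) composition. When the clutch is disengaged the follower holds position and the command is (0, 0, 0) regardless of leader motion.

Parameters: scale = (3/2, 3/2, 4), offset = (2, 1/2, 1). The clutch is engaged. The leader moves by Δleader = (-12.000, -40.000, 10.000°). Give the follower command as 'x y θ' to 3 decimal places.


-16.000 -59.500 41.000

axis x: 3/2·-12.000 + 2 = -16.000
axis y: 3/2·-40.000 + 1/2 = -59.500
axis θ: 4·10.000 + 1 = 41.000


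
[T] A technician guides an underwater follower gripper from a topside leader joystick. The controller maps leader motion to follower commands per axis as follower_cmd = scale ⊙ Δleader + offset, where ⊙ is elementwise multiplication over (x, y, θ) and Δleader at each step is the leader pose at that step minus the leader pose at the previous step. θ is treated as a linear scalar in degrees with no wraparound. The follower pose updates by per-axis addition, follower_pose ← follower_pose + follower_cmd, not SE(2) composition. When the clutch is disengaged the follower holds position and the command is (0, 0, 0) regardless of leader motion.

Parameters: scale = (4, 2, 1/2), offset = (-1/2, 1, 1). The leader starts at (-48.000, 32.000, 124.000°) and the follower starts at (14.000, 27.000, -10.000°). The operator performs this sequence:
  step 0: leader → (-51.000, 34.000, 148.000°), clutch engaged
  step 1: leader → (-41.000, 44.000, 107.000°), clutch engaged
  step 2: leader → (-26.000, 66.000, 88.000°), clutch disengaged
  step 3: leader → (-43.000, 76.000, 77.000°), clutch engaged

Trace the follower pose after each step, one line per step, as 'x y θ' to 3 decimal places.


1.500 32.000 3.000
41.000 53.000 -16.500
41.000 53.000 -16.500
-27.500 74.000 -21.000

step 0: Δleader=(-3.000, 2.000, 24.000°), engaged; cmd=(-12.500, 5.000, 13.000°) → follower=(1.500, 32.000, 3.000°)
step 1: Δleader=(10.000, 10.000, -41.000°), engaged; cmd=(39.500, 21.000, -19.500°) → follower=(41.000, 53.000, -16.500°)
step 2: Δleader=(15.000, 22.000, -19.000°), disengaged; cmd=(0,0,0) → follower holds at (41.000, 53.000, -16.500°)
step 3: Δleader=(-17.000, 10.000, -11.000°), engaged; cmd=(-68.500, 21.000, -4.500°) → follower=(-27.500, 74.000, -21.000°)


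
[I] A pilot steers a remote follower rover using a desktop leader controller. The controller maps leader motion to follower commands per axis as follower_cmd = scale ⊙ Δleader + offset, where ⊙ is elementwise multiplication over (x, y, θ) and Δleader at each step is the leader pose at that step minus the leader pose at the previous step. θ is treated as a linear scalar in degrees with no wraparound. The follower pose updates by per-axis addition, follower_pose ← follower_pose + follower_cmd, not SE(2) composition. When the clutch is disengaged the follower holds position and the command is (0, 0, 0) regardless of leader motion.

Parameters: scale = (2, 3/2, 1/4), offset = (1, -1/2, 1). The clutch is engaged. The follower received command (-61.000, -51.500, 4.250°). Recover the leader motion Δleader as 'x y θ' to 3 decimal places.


axis x: (-61.000 − 1) / (2) = -31.000
axis y: (-51.500 − -1/2) / (3/2) = -34.000
axis θ: (4.250 − 1) / (1/4) = 13.000

-31.000 -34.000 13.000


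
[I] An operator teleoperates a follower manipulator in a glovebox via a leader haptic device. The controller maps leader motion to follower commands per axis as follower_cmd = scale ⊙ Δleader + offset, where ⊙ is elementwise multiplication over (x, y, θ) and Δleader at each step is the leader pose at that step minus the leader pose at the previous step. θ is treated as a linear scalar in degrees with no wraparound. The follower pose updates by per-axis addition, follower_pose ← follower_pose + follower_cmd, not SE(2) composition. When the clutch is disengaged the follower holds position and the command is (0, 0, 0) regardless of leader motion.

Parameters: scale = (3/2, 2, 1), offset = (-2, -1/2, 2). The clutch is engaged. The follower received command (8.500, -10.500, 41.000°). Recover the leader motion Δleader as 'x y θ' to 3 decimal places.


axis x: (8.500 − -2) / (3/2) = 7.000
axis y: (-10.500 − -1/2) / (2) = -5.000
axis θ: (41.000 − 2) / (1) = 39.000

7.000 -5.000 39.000


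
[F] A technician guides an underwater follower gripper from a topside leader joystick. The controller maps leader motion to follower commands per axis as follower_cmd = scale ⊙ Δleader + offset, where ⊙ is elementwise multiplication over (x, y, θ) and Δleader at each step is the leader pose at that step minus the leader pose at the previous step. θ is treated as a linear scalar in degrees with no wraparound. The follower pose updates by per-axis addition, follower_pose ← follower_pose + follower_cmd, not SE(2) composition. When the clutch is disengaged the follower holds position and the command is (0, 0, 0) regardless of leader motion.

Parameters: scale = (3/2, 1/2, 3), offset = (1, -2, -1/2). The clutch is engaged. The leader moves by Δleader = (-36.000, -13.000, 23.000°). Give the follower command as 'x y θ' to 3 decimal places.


axis x: 3/2·-36.000 + 1 = -53.000
axis y: 1/2·-13.000 + -2 = -8.500
axis θ: 3·23.000 + -1/2 = 68.500

-53.000 -8.500 68.500


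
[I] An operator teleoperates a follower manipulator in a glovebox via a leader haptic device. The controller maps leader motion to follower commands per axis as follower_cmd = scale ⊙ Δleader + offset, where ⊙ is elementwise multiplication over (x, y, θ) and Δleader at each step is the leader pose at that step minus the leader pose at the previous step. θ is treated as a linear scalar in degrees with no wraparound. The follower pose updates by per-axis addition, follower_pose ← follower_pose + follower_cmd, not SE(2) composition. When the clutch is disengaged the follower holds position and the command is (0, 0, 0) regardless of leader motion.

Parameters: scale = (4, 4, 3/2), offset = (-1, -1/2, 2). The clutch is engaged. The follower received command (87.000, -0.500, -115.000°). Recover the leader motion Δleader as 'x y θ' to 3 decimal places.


axis x: (87.000 − -1) / (4) = 22.000
axis y: (-0.500 − -1/2) / (4) = 0.000
axis θ: (-115.000 − 2) / (3/2) = -78.000

22.000 0.000 -78.000


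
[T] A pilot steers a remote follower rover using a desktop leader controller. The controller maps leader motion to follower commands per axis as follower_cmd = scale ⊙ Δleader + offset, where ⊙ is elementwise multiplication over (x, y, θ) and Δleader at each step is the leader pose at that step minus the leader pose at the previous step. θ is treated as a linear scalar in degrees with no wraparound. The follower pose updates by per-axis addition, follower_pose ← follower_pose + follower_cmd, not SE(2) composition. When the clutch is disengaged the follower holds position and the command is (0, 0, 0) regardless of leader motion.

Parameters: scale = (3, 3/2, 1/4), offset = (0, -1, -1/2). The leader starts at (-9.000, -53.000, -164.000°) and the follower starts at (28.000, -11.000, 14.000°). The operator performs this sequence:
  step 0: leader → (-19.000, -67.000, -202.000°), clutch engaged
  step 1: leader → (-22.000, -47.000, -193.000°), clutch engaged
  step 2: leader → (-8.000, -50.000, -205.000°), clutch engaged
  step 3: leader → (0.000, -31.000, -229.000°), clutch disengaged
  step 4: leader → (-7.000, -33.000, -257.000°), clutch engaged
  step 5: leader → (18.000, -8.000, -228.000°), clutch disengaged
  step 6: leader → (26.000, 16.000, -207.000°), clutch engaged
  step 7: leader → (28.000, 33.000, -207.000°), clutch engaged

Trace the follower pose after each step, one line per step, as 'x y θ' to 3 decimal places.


-2.000 -33.000 4.000
-11.000 -4.000 5.750
31.000 -9.500 2.250
31.000 -9.500 2.250
10.000 -13.500 -5.250
10.000 -13.500 -5.250
34.000 21.500 -0.500
40.000 46.000 -1.000

step 0: Δleader=(-10.000, -14.000, -38.000°), engaged; cmd=(-30.000, -22.000, -10.000°) → follower=(-2.000, -33.000, 4.000°)
step 1: Δleader=(-3.000, 20.000, 9.000°), engaged; cmd=(-9.000, 29.000, 1.750°) → follower=(-11.000, -4.000, 5.750°)
step 2: Δleader=(14.000, -3.000, -12.000°), engaged; cmd=(42.000, -5.500, -3.500°) → follower=(31.000, -9.500, 2.250°)
step 3: Δleader=(8.000, 19.000, -24.000°), disengaged; cmd=(0,0,0) → follower holds at (31.000, -9.500, 2.250°)
step 4: Δleader=(-7.000, -2.000, -28.000°), engaged; cmd=(-21.000, -4.000, -7.500°) → follower=(10.000, -13.500, -5.250°)
step 5: Δleader=(25.000, 25.000, 29.000°), disengaged; cmd=(0,0,0) → follower holds at (10.000, -13.500, -5.250°)
step 6: Δleader=(8.000, 24.000, 21.000°), engaged; cmd=(24.000, 35.000, 4.750°) → follower=(34.000, 21.500, -0.500°)
step 7: Δleader=(2.000, 17.000, 0.000°), engaged; cmd=(6.000, 24.500, -0.500°) → follower=(40.000, 46.000, -1.000°)


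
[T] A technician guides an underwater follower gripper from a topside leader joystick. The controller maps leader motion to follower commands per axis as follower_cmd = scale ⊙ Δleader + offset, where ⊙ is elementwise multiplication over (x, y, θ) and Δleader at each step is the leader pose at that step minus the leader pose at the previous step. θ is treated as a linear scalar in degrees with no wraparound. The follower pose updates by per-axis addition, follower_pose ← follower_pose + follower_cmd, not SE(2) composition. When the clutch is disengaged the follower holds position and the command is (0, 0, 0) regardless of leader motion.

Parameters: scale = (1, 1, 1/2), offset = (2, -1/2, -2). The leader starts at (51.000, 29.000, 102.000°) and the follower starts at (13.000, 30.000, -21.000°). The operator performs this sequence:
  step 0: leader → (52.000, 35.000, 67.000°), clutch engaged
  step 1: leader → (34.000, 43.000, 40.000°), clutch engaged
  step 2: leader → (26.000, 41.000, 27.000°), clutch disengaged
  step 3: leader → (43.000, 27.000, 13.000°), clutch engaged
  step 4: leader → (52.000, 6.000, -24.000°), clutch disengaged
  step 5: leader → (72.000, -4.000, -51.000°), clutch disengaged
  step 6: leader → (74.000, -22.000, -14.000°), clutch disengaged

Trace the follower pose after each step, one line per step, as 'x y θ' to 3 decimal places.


step 0: Δleader=(1.000, 6.000, -35.000°), engaged; cmd=(3.000, 5.500, -19.500°) → follower=(16.000, 35.500, -40.500°)
step 1: Δleader=(-18.000, 8.000, -27.000°), engaged; cmd=(-16.000, 7.500, -15.500°) → follower=(0.000, 43.000, -56.000°)
step 2: Δleader=(-8.000, -2.000, -13.000°), disengaged; cmd=(0,0,0) → follower holds at (0.000, 43.000, -56.000°)
step 3: Δleader=(17.000, -14.000, -14.000°), engaged; cmd=(19.000, -14.500, -9.000°) → follower=(19.000, 28.500, -65.000°)
step 4: Δleader=(9.000, -21.000, -37.000°), disengaged; cmd=(0,0,0) → follower holds at (19.000, 28.500, -65.000°)
step 5: Δleader=(20.000, -10.000, -27.000°), disengaged; cmd=(0,0,0) → follower holds at (19.000, 28.500, -65.000°)
step 6: Δleader=(2.000, -18.000, 37.000°), disengaged; cmd=(0,0,0) → follower holds at (19.000, 28.500, -65.000°)

16.000 35.500 -40.500
0.000 43.000 -56.000
0.000 43.000 -56.000
19.000 28.500 -65.000
19.000 28.500 -65.000
19.000 28.500 -65.000
19.000 28.500 -65.000


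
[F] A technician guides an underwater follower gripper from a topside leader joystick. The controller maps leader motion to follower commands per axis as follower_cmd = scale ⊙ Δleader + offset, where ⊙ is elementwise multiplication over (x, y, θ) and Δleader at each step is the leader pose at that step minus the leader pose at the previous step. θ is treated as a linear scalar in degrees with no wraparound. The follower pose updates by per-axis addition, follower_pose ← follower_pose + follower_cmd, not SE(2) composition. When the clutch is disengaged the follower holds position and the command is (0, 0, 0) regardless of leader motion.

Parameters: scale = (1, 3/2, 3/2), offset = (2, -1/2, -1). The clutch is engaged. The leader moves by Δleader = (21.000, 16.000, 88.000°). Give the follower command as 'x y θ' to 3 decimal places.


23.000 23.500 131.000

axis x: 1·21.000 + 2 = 23.000
axis y: 3/2·16.000 + -1/2 = 23.500
axis θ: 3/2·88.000 + -1 = 131.000


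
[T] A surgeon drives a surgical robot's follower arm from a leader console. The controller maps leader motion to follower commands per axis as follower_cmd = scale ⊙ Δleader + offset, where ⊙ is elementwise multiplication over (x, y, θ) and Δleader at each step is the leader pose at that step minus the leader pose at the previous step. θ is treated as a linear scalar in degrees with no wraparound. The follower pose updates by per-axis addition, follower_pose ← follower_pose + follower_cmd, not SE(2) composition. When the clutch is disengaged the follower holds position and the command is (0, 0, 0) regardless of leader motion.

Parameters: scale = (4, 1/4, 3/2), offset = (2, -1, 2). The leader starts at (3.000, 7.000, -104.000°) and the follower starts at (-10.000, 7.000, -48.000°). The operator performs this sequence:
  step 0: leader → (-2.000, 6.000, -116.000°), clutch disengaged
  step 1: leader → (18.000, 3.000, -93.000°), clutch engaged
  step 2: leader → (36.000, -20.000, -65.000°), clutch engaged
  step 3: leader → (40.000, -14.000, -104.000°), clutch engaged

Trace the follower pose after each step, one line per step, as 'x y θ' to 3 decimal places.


-10.000 7.000 -48.000
72.000 5.250 -11.500
146.000 -1.500 32.500
164.000 -1.000 -24.000

step 0: Δleader=(-5.000, -1.000, -12.000°), disengaged; cmd=(0,0,0) → follower holds at (-10.000, 7.000, -48.000°)
step 1: Δleader=(20.000, -3.000, 23.000°), engaged; cmd=(82.000, -1.750, 36.500°) → follower=(72.000, 5.250, -11.500°)
step 2: Δleader=(18.000, -23.000, 28.000°), engaged; cmd=(74.000, -6.750, 44.000°) → follower=(146.000, -1.500, 32.500°)
step 3: Δleader=(4.000, 6.000, -39.000°), engaged; cmd=(18.000, 0.500, -56.500°) → follower=(164.000, -1.000, -24.000°)


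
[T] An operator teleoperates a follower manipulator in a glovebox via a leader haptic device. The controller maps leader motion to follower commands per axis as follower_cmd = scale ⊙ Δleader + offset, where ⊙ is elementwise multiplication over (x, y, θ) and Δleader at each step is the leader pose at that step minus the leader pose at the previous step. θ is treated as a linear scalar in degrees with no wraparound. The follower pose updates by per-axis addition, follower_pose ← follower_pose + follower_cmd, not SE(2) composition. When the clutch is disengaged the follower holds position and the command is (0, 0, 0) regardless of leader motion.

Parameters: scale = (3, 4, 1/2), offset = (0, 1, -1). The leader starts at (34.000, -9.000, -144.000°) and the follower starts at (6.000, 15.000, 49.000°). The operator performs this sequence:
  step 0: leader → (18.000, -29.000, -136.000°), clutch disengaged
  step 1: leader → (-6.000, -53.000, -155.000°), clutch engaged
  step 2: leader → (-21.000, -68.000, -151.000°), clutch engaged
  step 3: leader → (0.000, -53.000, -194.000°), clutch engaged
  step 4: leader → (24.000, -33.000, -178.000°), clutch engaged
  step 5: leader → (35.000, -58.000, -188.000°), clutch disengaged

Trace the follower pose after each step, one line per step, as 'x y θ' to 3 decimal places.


step 0: Δleader=(-16.000, -20.000, 8.000°), disengaged; cmd=(0,0,0) → follower holds at (6.000, 15.000, 49.000°)
step 1: Δleader=(-24.000, -24.000, -19.000°), engaged; cmd=(-72.000, -95.000, -10.500°) → follower=(-66.000, -80.000, 38.500°)
step 2: Δleader=(-15.000, -15.000, 4.000°), engaged; cmd=(-45.000, -59.000, 1.000°) → follower=(-111.000, -139.000, 39.500°)
step 3: Δleader=(21.000, 15.000, -43.000°), engaged; cmd=(63.000, 61.000, -22.500°) → follower=(-48.000, -78.000, 17.000°)
step 4: Δleader=(24.000, 20.000, 16.000°), engaged; cmd=(72.000, 81.000, 7.000°) → follower=(24.000, 3.000, 24.000°)
step 5: Δleader=(11.000, -25.000, -10.000°), disengaged; cmd=(0,0,0) → follower holds at (24.000, 3.000, 24.000°)

6.000 15.000 49.000
-66.000 -80.000 38.500
-111.000 -139.000 39.500
-48.000 -78.000 17.000
24.000 3.000 24.000
24.000 3.000 24.000


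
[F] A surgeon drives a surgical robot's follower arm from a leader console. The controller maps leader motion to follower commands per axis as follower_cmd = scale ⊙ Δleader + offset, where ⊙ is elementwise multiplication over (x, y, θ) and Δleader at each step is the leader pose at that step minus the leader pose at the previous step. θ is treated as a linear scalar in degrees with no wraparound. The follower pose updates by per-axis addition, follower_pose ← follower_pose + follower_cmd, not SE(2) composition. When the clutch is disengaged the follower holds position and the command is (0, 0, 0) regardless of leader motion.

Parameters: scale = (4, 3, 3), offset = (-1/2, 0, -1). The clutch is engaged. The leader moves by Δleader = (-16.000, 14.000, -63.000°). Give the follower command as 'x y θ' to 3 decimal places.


-64.500 42.000 -190.000

axis x: 4·-16.000 + -1/2 = -64.500
axis y: 3·14.000 + 0 = 42.000
axis θ: 3·-63.000 + -1 = -190.000


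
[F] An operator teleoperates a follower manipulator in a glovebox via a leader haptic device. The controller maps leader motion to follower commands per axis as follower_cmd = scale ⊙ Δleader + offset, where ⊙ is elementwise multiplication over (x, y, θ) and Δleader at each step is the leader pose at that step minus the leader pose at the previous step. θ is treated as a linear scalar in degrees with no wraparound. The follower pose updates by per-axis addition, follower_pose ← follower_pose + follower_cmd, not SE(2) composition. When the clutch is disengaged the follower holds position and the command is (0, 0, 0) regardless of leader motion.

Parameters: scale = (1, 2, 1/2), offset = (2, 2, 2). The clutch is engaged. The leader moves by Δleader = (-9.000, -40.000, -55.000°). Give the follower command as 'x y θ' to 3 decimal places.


-7.000 -78.000 -25.500

axis x: 1·-9.000 + 2 = -7.000
axis y: 2·-40.000 + 2 = -78.000
axis θ: 1/2·-55.000 + 2 = -25.500


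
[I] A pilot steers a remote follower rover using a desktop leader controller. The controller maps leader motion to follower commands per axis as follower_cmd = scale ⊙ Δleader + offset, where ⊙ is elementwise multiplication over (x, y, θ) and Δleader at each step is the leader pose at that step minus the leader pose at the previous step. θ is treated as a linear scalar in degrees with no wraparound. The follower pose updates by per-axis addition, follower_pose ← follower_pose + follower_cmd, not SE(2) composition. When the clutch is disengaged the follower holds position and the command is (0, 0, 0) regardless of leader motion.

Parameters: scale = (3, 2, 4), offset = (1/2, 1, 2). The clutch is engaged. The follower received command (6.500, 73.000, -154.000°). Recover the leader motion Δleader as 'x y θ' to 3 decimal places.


2.000 36.000 -39.000

axis x: (6.500 − 1/2) / (3) = 2.000
axis y: (73.000 − 1) / (2) = 36.000
axis θ: (-154.000 − 2) / (4) = -39.000


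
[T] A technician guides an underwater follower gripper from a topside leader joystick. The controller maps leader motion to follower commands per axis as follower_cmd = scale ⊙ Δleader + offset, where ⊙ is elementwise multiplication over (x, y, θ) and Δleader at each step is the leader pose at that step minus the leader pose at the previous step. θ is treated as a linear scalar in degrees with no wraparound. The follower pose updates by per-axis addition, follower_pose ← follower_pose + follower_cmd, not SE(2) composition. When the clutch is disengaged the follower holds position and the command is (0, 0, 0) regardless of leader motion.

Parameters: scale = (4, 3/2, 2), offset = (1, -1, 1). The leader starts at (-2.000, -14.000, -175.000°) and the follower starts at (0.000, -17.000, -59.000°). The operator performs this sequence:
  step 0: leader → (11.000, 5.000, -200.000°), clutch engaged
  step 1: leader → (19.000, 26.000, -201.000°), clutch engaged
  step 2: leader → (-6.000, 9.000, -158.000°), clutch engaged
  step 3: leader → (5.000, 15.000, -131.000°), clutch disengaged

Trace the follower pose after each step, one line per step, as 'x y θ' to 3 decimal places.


53.000 10.500 -108.000
86.000 41.000 -109.000
-13.000 14.500 -22.000
-13.000 14.500 -22.000

step 0: Δleader=(13.000, 19.000, -25.000°), engaged; cmd=(53.000, 27.500, -49.000°) → follower=(53.000, 10.500, -108.000°)
step 1: Δleader=(8.000, 21.000, -1.000°), engaged; cmd=(33.000, 30.500, -1.000°) → follower=(86.000, 41.000, -109.000°)
step 2: Δleader=(-25.000, -17.000, 43.000°), engaged; cmd=(-99.000, -26.500, 87.000°) → follower=(-13.000, 14.500, -22.000°)
step 3: Δleader=(11.000, 6.000, 27.000°), disengaged; cmd=(0,0,0) → follower holds at (-13.000, 14.500, -22.000°)


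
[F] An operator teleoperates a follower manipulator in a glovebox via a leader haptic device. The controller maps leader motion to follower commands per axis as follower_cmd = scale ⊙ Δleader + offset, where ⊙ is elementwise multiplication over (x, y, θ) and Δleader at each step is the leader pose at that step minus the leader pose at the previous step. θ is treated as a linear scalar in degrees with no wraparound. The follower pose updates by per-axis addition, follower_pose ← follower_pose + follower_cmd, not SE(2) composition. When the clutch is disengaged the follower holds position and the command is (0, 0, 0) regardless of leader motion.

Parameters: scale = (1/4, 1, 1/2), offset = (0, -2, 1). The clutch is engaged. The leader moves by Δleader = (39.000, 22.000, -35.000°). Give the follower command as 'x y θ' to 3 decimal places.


9.750 20.000 -16.500

axis x: 1/4·39.000 + 0 = 9.750
axis y: 1·22.000 + -2 = 20.000
axis θ: 1/2·-35.000 + 1 = -16.500


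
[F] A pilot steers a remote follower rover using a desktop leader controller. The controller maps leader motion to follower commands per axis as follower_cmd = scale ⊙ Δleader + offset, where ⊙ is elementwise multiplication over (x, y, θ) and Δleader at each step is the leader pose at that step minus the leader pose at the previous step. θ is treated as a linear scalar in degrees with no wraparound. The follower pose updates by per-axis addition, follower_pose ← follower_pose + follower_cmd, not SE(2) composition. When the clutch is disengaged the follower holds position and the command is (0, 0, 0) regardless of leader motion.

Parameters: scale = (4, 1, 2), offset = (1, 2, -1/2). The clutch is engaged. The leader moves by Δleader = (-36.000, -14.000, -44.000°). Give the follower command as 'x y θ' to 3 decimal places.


-143.000 -12.000 -88.500

axis x: 4·-36.000 + 1 = -143.000
axis y: 1·-14.000 + 2 = -12.000
axis θ: 2·-44.000 + -1/2 = -88.500


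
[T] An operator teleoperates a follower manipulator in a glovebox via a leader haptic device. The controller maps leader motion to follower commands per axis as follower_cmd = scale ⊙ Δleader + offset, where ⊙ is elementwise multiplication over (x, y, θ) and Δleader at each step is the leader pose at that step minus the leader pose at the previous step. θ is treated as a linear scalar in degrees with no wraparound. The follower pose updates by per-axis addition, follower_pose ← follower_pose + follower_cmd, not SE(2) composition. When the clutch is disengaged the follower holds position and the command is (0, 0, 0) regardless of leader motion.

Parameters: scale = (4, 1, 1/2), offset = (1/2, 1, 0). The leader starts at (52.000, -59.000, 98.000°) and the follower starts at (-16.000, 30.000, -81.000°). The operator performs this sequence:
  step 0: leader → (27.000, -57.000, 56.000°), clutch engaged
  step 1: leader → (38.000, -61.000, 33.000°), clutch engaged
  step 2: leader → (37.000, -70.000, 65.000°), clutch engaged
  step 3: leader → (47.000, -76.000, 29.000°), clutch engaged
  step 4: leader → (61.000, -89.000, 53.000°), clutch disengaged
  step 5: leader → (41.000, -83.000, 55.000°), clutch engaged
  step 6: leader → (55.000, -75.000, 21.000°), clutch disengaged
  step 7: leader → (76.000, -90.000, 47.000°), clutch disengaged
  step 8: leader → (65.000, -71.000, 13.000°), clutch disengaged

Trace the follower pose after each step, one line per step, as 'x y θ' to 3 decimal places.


-115.500 33.000 -102.000
-71.000 30.000 -113.500
-74.500 22.000 -97.500
-34.000 17.000 -115.500
-34.000 17.000 -115.500
-113.500 24.000 -114.500
-113.500 24.000 -114.500
-113.500 24.000 -114.500
-113.500 24.000 -114.500

step 0: Δleader=(-25.000, 2.000, -42.000°), engaged; cmd=(-99.500, 3.000, -21.000°) → follower=(-115.500, 33.000, -102.000°)
step 1: Δleader=(11.000, -4.000, -23.000°), engaged; cmd=(44.500, -3.000, -11.500°) → follower=(-71.000, 30.000, -113.500°)
step 2: Δleader=(-1.000, -9.000, 32.000°), engaged; cmd=(-3.500, -8.000, 16.000°) → follower=(-74.500, 22.000, -97.500°)
step 3: Δleader=(10.000, -6.000, -36.000°), engaged; cmd=(40.500, -5.000, -18.000°) → follower=(-34.000, 17.000, -115.500°)
step 4: Δleader=(14.000, -13.000, 24.000°), disengaged; cmd=(0,0,0) → follower holds at (-34.000, 17.000, -115.500°)
step 5: Δleader=(-20.000, 6.000, 2.000°), engaged; cmd=(-79.500, 7.000, 1.000°) → follower=(-113.500, 24.000, -114.500°)
step 6: Δleader=(14.000, 8.000, -34.000°), disengaged; cmd=(0,0,0) → follower holds at (-113.500, 24.000, -114.500°)
step 7: Δleader=(21.000, -15.000, 26.000°), disengaged; cmd=(0,0,0) → follower holds at (-113.500, 24.000, -114.500°)
step 8: Δleader=(-11.000, 19.000, -34.000°), disengaged; cmd=(0,0,0) → follower holds at (-113.500, 24.000, -114.500°)


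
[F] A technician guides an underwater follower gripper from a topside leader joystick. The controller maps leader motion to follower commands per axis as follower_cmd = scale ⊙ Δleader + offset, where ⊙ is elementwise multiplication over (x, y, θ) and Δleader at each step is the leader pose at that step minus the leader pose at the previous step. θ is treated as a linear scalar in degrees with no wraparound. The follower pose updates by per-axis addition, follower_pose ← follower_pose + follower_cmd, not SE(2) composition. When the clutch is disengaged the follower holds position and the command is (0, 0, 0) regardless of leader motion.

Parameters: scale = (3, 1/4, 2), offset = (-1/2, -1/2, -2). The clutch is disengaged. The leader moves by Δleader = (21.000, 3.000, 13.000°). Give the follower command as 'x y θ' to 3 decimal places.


0.000 0.000 0.000

clutch disengaged → follower holds; cmd = (0, 0, 0)


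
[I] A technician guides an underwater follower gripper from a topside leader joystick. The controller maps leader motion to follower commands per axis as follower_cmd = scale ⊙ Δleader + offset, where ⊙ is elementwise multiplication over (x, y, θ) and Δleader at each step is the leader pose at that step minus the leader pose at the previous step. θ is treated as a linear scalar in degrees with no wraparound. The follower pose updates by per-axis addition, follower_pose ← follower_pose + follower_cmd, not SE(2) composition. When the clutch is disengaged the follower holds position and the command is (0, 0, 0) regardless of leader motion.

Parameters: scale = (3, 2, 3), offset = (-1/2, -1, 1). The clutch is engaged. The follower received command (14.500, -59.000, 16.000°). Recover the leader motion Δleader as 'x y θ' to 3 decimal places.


axis x: (14.500 − -1/2) / (3) = 5.000
axis y: (-59.000 − -1) / (2) = -29.000
axis θ: (16.000 − 1) / (3) = 5.000

5.000 -29.000 5.000


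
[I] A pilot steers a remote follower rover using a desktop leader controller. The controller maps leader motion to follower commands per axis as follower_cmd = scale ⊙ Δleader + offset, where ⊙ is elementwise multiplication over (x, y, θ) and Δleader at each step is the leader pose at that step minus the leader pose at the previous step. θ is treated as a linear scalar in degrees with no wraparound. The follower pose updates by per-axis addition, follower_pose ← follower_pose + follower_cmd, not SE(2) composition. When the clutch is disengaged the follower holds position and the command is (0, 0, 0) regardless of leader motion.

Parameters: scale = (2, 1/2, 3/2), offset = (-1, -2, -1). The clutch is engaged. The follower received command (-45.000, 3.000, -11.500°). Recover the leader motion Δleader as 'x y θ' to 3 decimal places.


-22.000 10.000 -7.000

axis x: (-45.000 − -1) / (2) = -22.000
axis y: (3.000 − -2) / (1/2) = 10.000
axis θ: (-11.500 − -1) / (3/2) = -7.000


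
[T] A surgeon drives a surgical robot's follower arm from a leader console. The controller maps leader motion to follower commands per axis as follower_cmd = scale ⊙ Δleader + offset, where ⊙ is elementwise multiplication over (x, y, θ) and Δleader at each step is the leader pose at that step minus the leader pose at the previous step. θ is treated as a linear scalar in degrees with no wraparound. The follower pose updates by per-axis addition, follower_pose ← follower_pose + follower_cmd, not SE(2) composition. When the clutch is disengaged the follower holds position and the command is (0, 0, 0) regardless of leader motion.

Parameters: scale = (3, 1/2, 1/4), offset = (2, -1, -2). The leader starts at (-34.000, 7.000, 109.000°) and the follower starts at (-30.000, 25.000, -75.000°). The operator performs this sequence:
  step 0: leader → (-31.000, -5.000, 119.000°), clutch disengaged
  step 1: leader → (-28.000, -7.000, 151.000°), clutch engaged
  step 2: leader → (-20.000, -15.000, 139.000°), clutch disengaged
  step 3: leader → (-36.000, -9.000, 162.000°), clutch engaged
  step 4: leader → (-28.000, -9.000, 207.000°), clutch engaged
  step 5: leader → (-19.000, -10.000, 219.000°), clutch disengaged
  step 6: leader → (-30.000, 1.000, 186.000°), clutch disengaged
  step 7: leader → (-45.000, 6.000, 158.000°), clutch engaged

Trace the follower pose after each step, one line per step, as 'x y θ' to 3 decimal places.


step 0: Δleader=(3.000, -12.000, 10.000°), disengaged; cmd=(0,0,0) → follower holds at (-30.000, 25.000, -75.000°)
step 1: Δleader=(3.000, -2.000, 32.000°), engaged; cmd=(11.000, -2.000, 6.000°) → follower=(-19.000, 23.000, -69.000°)
step 2: Δleader=(8.000, -8.000, -12.000°), disengaged; cmd=(0,0,0) → follower holds at (-19.000, 23.000, -69.000°)
step 3: Δleader=(-16.000, 6.000, 23.000°), engaged; cmd=(-46.000, 2.000, 3.750°) → follower=(-65.000, 25.000, -65.250°)
step 4: Δleader=(8.000, 0.000, 45.000°), engaged; cmd=(26.000, -1.000, 9.250°) → follower=(-39.000, 24.000, -56.000°)
step 5: Δleader=(9.000, -1.000, 12.000°), disengaged; cmd=(0,0,0) → follower holds at (-39.000, 24.000, -56.000°)
step 6: Δleader=(-11.000, 11.000, -33.000°), disengaged; cmd=(0,0,0) → follower holds at (-39.000, 24.000, -56.000°)
step 7: Δleader=(-15.000, 5.000, -28.000°), engaged; cmd=(-43.000, 1.500, -9.000°) → follower=(-82.000, 25.500, -65.000°)

-30.000 25.000 -75.000
-19.000 23.000 -69.000
-19.000 23.000 -69.000
-65.000 25.000 -65.250
-39.000 24.000 -56.000
-39.000 24.000 -56.000
-39.000 24.000 -56.000
-82.000 25.500 -65.000


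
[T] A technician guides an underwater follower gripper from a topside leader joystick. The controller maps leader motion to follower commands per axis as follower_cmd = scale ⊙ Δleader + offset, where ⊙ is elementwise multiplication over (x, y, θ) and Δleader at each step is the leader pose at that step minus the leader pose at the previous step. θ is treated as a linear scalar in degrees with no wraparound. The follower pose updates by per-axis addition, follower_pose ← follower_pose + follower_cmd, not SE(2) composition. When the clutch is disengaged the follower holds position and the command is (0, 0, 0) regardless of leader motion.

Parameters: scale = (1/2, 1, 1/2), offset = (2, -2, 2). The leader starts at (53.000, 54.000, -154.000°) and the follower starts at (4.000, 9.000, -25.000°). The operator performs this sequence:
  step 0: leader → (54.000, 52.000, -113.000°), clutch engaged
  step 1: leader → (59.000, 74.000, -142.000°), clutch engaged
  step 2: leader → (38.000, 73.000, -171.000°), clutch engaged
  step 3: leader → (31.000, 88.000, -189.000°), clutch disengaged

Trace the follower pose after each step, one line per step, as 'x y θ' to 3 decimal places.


6.500 5.000 -2.500
11.000 25.000 -15.000
2.500 22.000 -27.500
2.500 22.000 -27.500

step 0: Δleader=(1.000, -2.000, 41.000°), engaged; cmd=(2.500, -4.000, 22.500°) → follower=(6.500, 5.000, -2.500°)
step 1: Δleader=(5.000, 22.000, -29.000°), engaged; cmd=(4.500, 20.000, -12.500°) → follower=(11.000, 25.000, -15.000°)
step 2: Δleader=(-21.000, -1.000, -29.000°), engaged; cmd=(-8.500, -3.000, -12.500°) → follower=(2.500, 22.000, -27.500°)
step 3: Δleader=(-7.000, 15.000, -18.000°), disengaged; cmd=(0,0,0) → follower holds at (2.500, 22.000, -27.500°)


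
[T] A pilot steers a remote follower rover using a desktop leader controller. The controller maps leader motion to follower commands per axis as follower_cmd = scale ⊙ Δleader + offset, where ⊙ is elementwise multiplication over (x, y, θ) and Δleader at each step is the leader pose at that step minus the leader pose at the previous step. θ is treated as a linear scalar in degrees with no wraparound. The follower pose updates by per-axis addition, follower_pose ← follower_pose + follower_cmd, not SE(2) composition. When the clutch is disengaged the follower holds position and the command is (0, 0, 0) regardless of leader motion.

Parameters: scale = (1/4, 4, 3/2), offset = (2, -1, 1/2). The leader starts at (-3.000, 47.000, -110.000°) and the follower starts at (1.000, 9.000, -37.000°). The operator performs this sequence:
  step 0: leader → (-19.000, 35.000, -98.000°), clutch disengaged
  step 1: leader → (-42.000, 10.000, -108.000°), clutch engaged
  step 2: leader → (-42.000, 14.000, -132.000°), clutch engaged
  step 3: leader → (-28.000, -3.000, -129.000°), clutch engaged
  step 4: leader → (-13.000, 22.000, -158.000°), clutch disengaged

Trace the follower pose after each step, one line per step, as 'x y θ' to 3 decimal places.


step 0: Δleader=(-16.000, -12.000, 12.000°), disengaged; cmd=(0,0,0) → follower holds at (1.000, 9.000, -37.000°)
step 1: Δleader=(-23.000, -25.000, -10.000°), engaged; cmd=(-3.750, -101.000, -14.500°) → follower=(-2.750, -92.000, -51.500°)
step 2: Δleader=(0.000, 4.000, -24.000°), engaged; cmd=(2.000, 15.000, -35.500°) → follower=(-0.750, -77.000, -87.000°)
step 3: Δleader=(14.000, -17.000, 3.000°), engaged; cmd=(5.500, -69.000, 5.000°) → follower=(4.750, -146.000, -82.000°)
step 4: Δleader=(15.000, 25.000, -29.000°), disengaged; cmd=(0,0,0) → follower holds at (4.750, -146.000, -82.000°)

1.000 9.000 -37.000
-2.750 -92.000 -51.500
-0.750 -77.000 -87.000
4.750 -146.000 -82.000
4.750 -146.000 -82.000


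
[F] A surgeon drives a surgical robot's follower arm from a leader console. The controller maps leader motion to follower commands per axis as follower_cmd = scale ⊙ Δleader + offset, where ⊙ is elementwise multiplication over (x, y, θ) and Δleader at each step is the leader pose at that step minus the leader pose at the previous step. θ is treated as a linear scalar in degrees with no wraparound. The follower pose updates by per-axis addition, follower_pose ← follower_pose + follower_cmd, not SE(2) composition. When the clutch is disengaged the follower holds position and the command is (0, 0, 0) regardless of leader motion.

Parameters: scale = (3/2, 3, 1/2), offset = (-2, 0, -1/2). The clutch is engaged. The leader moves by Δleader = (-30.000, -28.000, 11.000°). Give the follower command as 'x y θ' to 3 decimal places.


-47.000 -84.000 5.000

axis x: 3/2·-30.000 + -2 = -47.000
axis y: 3·-28.000 + 0 = -84.000
axis θ: 1/2·11.000 + -1/2 = 5.000


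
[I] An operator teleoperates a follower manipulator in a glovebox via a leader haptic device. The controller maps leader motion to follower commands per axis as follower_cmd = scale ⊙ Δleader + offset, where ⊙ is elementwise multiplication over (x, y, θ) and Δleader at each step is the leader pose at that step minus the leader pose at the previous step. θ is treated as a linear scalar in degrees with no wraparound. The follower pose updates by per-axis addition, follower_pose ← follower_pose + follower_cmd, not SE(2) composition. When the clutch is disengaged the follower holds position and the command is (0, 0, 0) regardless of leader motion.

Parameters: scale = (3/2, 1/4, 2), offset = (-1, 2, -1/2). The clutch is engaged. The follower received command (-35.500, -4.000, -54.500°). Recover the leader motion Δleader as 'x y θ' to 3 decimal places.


axis x: (-35.500 − -1) / (3/2) = -23.000
axis y: (-4.000 − 2) / (1/4) = -24.000
axis θ: (-54.500 − -1/2) / (2) = -27.000

-23.000 -24.000 -27.000
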